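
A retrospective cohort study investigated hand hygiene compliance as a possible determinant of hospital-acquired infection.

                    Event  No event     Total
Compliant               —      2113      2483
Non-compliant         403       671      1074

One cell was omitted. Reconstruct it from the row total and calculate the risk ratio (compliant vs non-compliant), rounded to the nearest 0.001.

The missing cell is in the exposed row: 2483 − 2113 = 370.
So a = 370, b = 2113, c = 403, d = 671.
RR = [a/(a+b)] / [c/(c+d)] = (370/2483) / (403/1074) = 0.14901/0.37523 = 0.39712

0.397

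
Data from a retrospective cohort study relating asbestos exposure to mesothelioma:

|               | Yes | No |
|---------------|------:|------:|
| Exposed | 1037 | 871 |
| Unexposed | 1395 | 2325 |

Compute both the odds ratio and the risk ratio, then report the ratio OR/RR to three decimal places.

1.369

Cells: a = 1037, b = 871, c = 1395, d = 2325.
OR = (1037·2325)/(871·1395) = 2411025/1215045 = 1.98431
Risk in exposed = 1037/1908 = 0.54350; risk in unexposed = 1395/3720 = 0.37500; RR = 1.44934
OR/RR = 1.98431 / 1.44934 = 1.36912
The outcome is not rare, so the OR lies further from 1 than the RR.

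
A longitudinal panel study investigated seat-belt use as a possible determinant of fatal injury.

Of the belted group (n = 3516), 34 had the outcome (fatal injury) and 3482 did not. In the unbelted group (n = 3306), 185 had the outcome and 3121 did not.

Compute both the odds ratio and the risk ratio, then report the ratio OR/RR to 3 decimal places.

0.953

From the description: a = 34, b = 3482, c = 185, d = 3121.
OR = (34·3121)/(3482·185) = 106114/644170 = 0.16473
Risk in exposed = 34/3516 = 0.00967; risk in unexposed = 185/3306 = 0.05596; RR = 0.17281
OR/RR = 0.16473 / 0.17281 = 0.95326
The outcome is rare in both groups, so OR ≈ RR (ratio near 1).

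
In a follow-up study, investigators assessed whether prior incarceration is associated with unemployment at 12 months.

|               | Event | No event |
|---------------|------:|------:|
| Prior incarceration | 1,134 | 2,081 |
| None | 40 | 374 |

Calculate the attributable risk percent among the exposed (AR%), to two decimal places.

Cells: a = 1134, b = 2081, c = 40, d = 374.
Risk in exposed = 1134/3215 = 0.35272; risk in unexposed = 40/414 = 0.09662.
RR = 0.35272/0.09662 = 3.65067
AR% = (RR − 1)/RR × 100 = (3.65067 − 1)/3.65067 × 100 = 72.6078%

72.61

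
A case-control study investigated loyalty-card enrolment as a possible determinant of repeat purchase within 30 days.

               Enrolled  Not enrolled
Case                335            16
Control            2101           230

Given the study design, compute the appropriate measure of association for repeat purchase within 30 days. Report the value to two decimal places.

2.29

Reading the table with exposure as columns: a = 335 (Enrolled, case), b = 2101 (Enrolled, non-case), c = 16 (Not enrolled, case), d = 230.
This is a case-control study: participants were sampled on outcome status, so risks in the source population cannot be estimated directly — relative risk is not valid here. The odds ratio is the appropriate measure.
OR = (a·d)/(b·c) = (335 × 230) / (2101 × 16) = 77050 / 33616 = 2.29206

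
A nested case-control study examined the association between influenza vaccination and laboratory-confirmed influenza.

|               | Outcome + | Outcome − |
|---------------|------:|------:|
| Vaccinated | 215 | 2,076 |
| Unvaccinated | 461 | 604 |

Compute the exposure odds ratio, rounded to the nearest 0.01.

0.14

Cells: a = 215, b = 2076, c = 461, d = 604.
OR = (a·d)/(b·c) = (215 × 604) / (2076 × 461) = 129860 / 957036 = 0.13569
Exposure is associated with lower odds of laboratory-confirmed influenza (OR = 0.14 < 1).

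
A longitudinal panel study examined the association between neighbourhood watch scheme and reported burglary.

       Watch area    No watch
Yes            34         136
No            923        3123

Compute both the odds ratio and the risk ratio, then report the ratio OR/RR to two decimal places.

Reading the table with exposure as columns: a = 34 (Watch area, case), b = 923 (Watch area, non-case), c = 136 (No watch, case), d = 3123.
OR = (34·3123)/(923·136) = 106182/125528 = 0.84588
Risk in exposed = 34/957 = 0.03553; risk in unexposed = 136/3259 = 0.04173; RR = 0.85136
OR/RR = 0.84588 / 0.85136 = 0.99357
The outcome is rare in both groups, so OR ≈ RR (ratio near 1).

0.99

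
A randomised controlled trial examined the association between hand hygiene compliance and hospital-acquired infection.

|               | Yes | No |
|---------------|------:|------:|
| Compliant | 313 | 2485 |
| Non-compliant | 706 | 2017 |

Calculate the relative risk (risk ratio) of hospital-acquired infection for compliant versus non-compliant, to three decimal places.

0.431

Cells: a = 313, b = 2485, c = 706, d = 2017.
Risk in exposed = 313/2798 = 0.11187; risk in unexposed = 706/2723 = 0.25927.
RR = 0.11187 / 0.25927 = 0.43146
The risk is 57% lower among the exposed than among the unexposed.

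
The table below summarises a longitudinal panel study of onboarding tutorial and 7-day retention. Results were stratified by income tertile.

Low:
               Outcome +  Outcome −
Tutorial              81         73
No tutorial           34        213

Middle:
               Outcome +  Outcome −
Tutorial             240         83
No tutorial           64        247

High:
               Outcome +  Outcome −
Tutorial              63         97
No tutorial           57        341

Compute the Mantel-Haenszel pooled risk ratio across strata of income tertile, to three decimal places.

3.428

RR_MH = Σ(aᵢ·n₀ᵢ/nᵢ) / Σ(cᵢ·n₁ᵢ/nᵢ), with n₁ᵢ = aᵢ+bᵢ (exposed), n₀ᵢ = cᵢ+dᵢ (unexposed), nᵢ = n₁ᵢ+n₀ᵢ.
Stratum 1 (Low): n₁ = 154, n₀ = 247, n = 401; a·n₀/n = 81·247/401 = 49.8928; c·n₁/n = 34·154/401 = 13.0574
Stratum 2 (Middle): n₁ = 323, n₀ = 311, n = 634; a·n₀/n = 240·311/634 = 117.7287; c·n₁/n = 64·323/634 = 32.6057
Stratum 3 (High): n₁ = 160, n₀ = 398, n = 558; a·n₀/n = 63·398/558 = 44.9355; c·n₁/n = 57·160/558 = 16.3441
RR_MH = (49.8928 + 117.7287 + 44.9355) / (13.0574 + 32.6057 + 16.3441) = 212.5570 / 62.0071 = 3.42794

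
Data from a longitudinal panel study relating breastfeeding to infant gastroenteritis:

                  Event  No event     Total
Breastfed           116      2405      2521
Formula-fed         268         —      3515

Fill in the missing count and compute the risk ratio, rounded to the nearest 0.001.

The missing cell is in the unexposed row: 3515 − 268 = 3247.
So a = 116, b = 2405, c = 268, d = 3247.
RR = [a/(a+b)] / [c/(c+d)] = (116/2521) / (268/3515) = 0.04601/0.07624 = 0.60350

0.603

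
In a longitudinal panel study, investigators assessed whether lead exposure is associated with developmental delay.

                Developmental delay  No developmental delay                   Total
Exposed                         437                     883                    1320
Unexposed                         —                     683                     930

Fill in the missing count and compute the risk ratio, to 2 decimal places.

1.25

The missing cell is in the unexposed row: 930 − 683 = 247.
So a = 437, b = 883, c = 247, d = 683.
RR = [a/(a+b)] / [c/(c+d)] = (437/1320) / (247/930) = 0.33106/0.26559 = 1.24650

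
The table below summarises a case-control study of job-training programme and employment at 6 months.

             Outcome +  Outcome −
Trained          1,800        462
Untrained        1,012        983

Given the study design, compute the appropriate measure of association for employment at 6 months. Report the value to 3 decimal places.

3.784

Cells: a = 1800, b = 462, c = 1012, d = 983.
This is a case-control study: participants were sampled on outcome status, so risks in the source population cannot be estimated directly — relative risk is not valid here. The odds ratio is the appropriate measure.
OR = (a·d)/(b·c) = (1800 × 983) / (462 × 1012) = 1769400 / 467544 = 3.78446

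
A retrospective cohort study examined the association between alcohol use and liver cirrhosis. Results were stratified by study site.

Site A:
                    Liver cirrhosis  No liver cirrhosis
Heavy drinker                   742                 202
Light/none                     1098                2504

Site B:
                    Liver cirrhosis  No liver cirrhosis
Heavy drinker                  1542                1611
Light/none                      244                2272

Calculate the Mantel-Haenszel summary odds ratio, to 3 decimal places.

8.691

OR_MH = Σ(aᵢdᵢ/nᵢ) / Σ(bᵢcᵢ/nᵢ), where nᵢ is the stratum total.
Stratum 1 (Site A): n = 4546; a·d/n = 742·2504/4546 = 408.7039; b·c/n = 202·1098/4546 = 48.7893
Stratum 2 (Site B): n = 5669; a·d/n = 1542·2272/5669 = 617.9968; b·c/n = 1611·244/5669 = 69.3392
OR_MH = (408.7039 + 617.9968) / (48.7893 + 69.3392) = 1026.7007 / 118.1285 = 8.69139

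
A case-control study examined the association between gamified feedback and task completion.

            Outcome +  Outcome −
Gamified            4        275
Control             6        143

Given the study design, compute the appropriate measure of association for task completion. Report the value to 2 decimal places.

0.35

Cells: a = 4, b = 275, c = 6, d = 143.
This is a case-control study: participants were sampled on outcome status, so risks in the source population cannot be estimated directly — relative risk is not valid here. The odds ratio is the appropriate measure.
OR = (a·d)/(b·c) = (4 × 143) / (275 × 6) = 572 / 1650 = 0.34667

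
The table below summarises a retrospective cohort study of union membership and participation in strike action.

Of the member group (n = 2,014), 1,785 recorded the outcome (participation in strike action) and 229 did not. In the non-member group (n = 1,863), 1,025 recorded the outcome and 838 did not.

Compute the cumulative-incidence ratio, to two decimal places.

From the description: a = 1785, b = 229, c = 1025, d = 838.
Risk in exposed = 1785/2014 = 0.88630; risk in unexposed = 1025/1863 = 0.55019.
RR = 0.88630 / 0.55019 = 1.61090
The risk among the exposed is 1.61 times that among the unexposed.

1.61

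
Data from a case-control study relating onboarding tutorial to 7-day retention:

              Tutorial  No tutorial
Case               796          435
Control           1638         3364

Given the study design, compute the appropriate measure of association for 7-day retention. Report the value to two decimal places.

3.76

Reading the table with exposure as columns: a = 796 (Tutorial, case), b = 1638 (Tutorial, non-case), c = 435 (No tutorial, case), d = 3364.
This is a case-control study: participants were sampled on outcome status, so risks in the source population cannot be estimated directly — relative risk is not valid here. The odds ratio is the appropriate measure.
OR = (a·d)/(b·c) = (796 × 3364) / (1638 × 435) = 2677744 / 712530 = 3.75808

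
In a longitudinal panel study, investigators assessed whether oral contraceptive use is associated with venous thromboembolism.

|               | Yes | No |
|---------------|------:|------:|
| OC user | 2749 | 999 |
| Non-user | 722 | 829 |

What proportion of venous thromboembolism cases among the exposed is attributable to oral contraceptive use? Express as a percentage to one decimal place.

Cells: a = 2749, b = 999, c = 722, d = 829.
Risk in exposed = 2749/3748 = 0.73346; risk in unexposed = 722/1551 = 0.46551.
RR = 0.73346/0.46551 = 1.57561
AR% = (RR − 1)/RR × 100 = (1.57561 − 1)/1.57561 × 100 = 36.5327%

36.5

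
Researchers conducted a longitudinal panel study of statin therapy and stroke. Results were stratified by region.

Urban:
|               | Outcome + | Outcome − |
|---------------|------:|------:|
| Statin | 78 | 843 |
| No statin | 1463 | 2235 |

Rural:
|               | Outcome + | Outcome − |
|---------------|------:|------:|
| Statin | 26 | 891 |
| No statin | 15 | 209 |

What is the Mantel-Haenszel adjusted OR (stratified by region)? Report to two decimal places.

0.15

OR_MH = Σ(aᵢdᵢ/nᵢ) / Σ(bᵢcᵢ/nᵢ), where nᵢ is the stratum total.
Stratum 1 (Urban): n = 4619; a·d/n = 78·2235/4619 = 37.7419; b·c/n = 843·1463/4619 = 267.0078
Stratum 2 (Rural): n = 1141; a·d/n = 26·209/1141 = 4.7625; b·c/n = 891·15/1141 = 11.7134
OR_MH = (37.7419 + 4.7625) / (267.0078 + 11.7134) = 42.5044 / 278.7212 = 0.15250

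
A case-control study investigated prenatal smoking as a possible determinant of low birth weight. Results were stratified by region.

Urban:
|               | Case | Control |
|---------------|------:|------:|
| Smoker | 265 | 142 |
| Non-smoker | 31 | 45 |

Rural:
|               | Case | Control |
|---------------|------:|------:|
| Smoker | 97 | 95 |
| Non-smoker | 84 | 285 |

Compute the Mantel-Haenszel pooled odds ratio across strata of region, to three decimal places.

3.169

OR_MH = Σ(aᵢdᵢ/nᵢ) / Σ(bᵢcᵢ/nᵢ), where nᵢ is the stratum total.
Stratum 1 (Urban): n = 483; a·d/n = 265·45/483 = 24.6894; b·c/n = 142·31/483 = 9.1139
Stratum 2 (Rural): n = 561; a·d/n = 97·285/561 = 49.2781; b·c/n = 95·84/561 = 14.2246
OR_MH = (24.6894 + 49.2781) / (9.1139 + 14.2246) = 73.9675 / 23.3385 = 3.16934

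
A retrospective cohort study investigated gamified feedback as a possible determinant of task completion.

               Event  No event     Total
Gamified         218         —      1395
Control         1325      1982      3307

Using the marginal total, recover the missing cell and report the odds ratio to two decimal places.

0.28

The missing cell is in the exposed row: 1395 − 218 = 1177.
So a = 218, b = 1177, c = 1325, d = 1982.
OR = (a·d)/(b·c) = (218 × 1982) / (1177 × 1325) = 432076 / 1559525 = 0.27706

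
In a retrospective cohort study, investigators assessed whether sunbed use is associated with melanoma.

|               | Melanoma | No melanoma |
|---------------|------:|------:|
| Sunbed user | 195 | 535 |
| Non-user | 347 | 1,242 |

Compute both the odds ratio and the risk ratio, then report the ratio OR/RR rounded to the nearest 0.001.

1.067

Cells: a = 195, b = 535, c = 347, d = 1242.
OR = (195·1242)/(535·347) = 242190/185645 = 1.30459
Risk in exposed = 195/730 = 0.26712; risk in unexposed = 347/1589 = 0.21838; RR = 1.22322
OR/RR = 1.30459 / 1.22322 = 1.06651
The outcome is not rare, so the OR lies further from 1 than the RR.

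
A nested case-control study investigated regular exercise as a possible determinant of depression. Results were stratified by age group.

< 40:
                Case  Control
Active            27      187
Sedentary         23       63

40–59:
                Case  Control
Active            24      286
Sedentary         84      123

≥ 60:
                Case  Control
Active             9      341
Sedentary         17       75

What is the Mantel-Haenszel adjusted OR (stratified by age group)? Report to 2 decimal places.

0.17

OR_MH = Σ(aᵢdᵢ/nᵢ) / Σ(bᵢcᵢ/nᵢ), where nᵢ is the stratum total.
Stratum 1 (< 40): n = 300; a·d/n = 27·63/300 = 5.6700; b·c/n = 187·23/300 = 14.3367
Stratum 2 (40–59): n = 517; a·d/n = 24·123/517 = 5.7099; b·c/n = 286·84/517 = 46.4681
Stratum 3 (≥ 60): n = 442; a·d/n = 9·75/442 = 1.5271; b·c/n = 341·17/442 = 13.1154
OR_MH = (5.6700 + 5.7099 + 1.5271) / (14.3367 + 46.4681 + 13.1154) = 12.9070 / 73.9201 = 0.17461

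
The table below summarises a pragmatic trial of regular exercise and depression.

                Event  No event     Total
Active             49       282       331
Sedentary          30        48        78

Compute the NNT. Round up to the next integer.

5

Risk in treated group = 49/331 = 0.14804; risk in control = 30/78 = 0.38462.
Absolute risk reduction = 0.38462 − 0.14804 = 0.23658
NNT = 1 / ARR = 1 / 0.23658 = 4.227 → round up → 5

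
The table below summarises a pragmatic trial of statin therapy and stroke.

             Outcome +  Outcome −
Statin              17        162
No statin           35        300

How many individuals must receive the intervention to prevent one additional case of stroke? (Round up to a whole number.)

Risk in treated group = 17/179 = 0.09497; risk in control = 35/335 = 0.10448.
Absolute risk reduction = 0.10448 − 0.09497 = 0.00951
NNT = 1 / ARR = 1 / 0.00951 = 105.202 → round up → 106

106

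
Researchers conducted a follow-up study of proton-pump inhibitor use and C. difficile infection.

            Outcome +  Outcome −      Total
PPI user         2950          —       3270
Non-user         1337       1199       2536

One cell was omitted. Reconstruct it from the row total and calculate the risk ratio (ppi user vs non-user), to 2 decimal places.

The missing cell is in the exposed row: 3270 − 2950 = 320.
So a = 2950, b = 320, c = 1337, d = 1199.
RR = [a/(a+b)] / [c/(c+d)] = (2950/3270) / (1337/2536) = 0.90214/0.52721 = 1.71117

1.71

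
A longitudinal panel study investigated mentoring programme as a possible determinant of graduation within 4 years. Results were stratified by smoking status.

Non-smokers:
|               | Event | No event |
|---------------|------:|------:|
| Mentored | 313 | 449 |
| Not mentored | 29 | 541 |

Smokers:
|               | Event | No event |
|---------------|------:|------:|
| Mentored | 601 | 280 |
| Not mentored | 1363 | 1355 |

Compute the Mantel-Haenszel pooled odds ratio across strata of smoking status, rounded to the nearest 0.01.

3.05

OR_MH = Σ(aᵢdᵢ/nᵢ) / Σ(bᵢcᵢ/nᵢ), where nᵢ is the stratum total.
Stratum 1 (Non-smokers): n = 1332; a·d/n = 313·541/1332 = 127.1269; b·c/n = 449·29/1332 = 9.7755
Stratum 2 (Smokers): n = 3599; a·d/n = 601·1355/3599 = 226.2726; b·c/n = 280·1363/3599 = 106.0406
OR_MH = (127.1269 + 226.2726) / (9.7755 + 106.0406) = 353.3995 / 115.8161 = 3.05138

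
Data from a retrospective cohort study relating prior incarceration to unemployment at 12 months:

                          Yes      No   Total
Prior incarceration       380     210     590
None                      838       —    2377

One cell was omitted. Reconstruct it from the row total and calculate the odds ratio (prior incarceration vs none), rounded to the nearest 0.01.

3.32

The missing cell is in the unexposed row: 2377 − 838 = 1539.
So a = 380, b = 210, c = 838, d = 1539.
OR = (a·d)/(b·c) = (380 × 1539) / (210 × 838) = 584820 / 175980 = 3.32322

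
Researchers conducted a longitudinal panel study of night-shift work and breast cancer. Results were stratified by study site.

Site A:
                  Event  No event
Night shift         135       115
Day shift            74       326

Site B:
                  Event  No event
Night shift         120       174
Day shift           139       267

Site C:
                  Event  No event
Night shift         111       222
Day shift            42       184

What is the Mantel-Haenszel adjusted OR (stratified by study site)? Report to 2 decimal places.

OR_MH = Σ(aᵢdᵢ/nᵢ) / Σ(bᵢcᵢ/nᵢ), where nᵢ is the stratum total.
Stratum 1 (Site A): n = 650; a·d/n = 135·326/650 = 67.7077; b·c/n = 115·74/650 = 13.0923
Stratum 2 (Site B): n = 700; a·d/n = 120·267/700 = 45.7714; b·c/n = 174·139/700 = 34.5514
Stratum 3 (Site C): n = 559; a·d/n = 111·184/559 = 36.5367; b·c/n = 222·42/559 = 16.6798
OR_MH = (67.7077 + 45.7714 + 36.5367) / (13.0923 + 34.5514 + 16.6798) = 150.0158 / 64.3235 = 2.33221

2.33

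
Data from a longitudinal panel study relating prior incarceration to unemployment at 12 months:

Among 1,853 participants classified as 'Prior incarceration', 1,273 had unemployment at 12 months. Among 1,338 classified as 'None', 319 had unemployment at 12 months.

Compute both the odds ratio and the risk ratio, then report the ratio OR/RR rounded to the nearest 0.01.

From the description: a = 1273, b = 580, c = 319, d = 1019.
OR = (1273·1019)/(580·319) = 1297187/185020 = 7.01106
Risk in exposed = 1273/1853 = 0.68699; risk in unexposed = 319/1338 = 0.23842; RR = 2.88150
OR/RR = 7.01106 / 2.88150 = 2.43313
The outcome is not rare, so the OR lies further from 1 than the RR.

2.43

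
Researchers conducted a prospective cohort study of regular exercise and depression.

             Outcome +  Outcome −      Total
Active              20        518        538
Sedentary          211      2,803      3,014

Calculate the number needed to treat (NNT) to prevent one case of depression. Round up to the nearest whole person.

31

Risk in treated group = 20/538 = 0.03717; risk in control = 211/3014 = 0.07001.
Absolute risk reduction = 0.07001 − 0.03717 = 0.03283
NNT = 1 / ARR = 1 / 0.03283 = 30.458 → round up → 31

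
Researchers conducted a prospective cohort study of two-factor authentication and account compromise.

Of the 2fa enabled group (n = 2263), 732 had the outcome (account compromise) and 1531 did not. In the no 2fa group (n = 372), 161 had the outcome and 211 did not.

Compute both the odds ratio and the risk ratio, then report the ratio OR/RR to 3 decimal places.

From the description: a = 732, b = 1531, c = 161, d = 211.
OR = (732·211)/(1531·161) = 154452/246491 = 0.62660
Risk in exposed = 732/2263 = 0.32346; risk in unexposed = 161/372 = 0.43280; RR = 0.74738
OR/RR = 0.62660 / 0.74738 = 0.83840
The outcome is not rare, so the OR lies further from 1 than the RR.

0.838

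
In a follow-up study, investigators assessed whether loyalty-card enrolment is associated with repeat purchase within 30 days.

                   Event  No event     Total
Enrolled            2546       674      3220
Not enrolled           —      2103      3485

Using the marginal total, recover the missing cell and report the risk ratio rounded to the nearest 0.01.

1.99

The missing cell is in the unexposed row: 3485 − 2103 = 1382.
So a = 2546, b = 674, c = 1382, d = 2103.
RR = [a/(a+b)] / [c/(c+d)] = (2546/3220) / (1382/3485) = 0.79068/0.39656 = 1.99387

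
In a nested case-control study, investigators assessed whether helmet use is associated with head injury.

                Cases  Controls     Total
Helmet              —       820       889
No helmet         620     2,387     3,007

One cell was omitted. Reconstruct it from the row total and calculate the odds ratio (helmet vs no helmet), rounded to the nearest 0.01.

0.32

The missing cell is in the exposed row: 889 − 820 = 69.
So a = 69, b = 820, c = 620, d = 2387.
OR = (a·d)/(b·c) = (69 × 2387) / (820 × 620) = 164703 / 508400 = 0.32396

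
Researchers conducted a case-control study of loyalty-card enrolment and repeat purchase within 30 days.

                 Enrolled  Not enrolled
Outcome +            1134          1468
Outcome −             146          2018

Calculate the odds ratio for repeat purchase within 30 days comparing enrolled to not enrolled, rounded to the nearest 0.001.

Reading the table with exposure as columns: a = 1134 (Enrolled, case), b = 146 (Enrolled, non-case), c = 1468 (Not enrolled, case), d = 2018.
OR = (a·d)/(b·c) = (1134 × 2018) / (146 × 1468) = 2288412 / 214328 = 10.67715
The odds of repeat purchase within 30 days are about 10.68 times as high in the enrolled group.

10.677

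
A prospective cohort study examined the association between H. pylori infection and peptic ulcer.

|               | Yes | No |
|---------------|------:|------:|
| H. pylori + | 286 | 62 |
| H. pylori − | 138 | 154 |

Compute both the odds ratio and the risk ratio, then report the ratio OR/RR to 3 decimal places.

2.960

Cells: a = 286, b = 62, c = 138, d = 154.
OR = (286·154)/(62·138) = 44044/8556 = 5.14773
Risk in exposed = 286/348 = 0.82184; risk in unexposed = 138/292 = 0.47260; RR = 1.73896
OR/RR = 5.14773 / 1.73896 = 2.96023
The outcome is not rare, so the OR lies further from 1 than the RR.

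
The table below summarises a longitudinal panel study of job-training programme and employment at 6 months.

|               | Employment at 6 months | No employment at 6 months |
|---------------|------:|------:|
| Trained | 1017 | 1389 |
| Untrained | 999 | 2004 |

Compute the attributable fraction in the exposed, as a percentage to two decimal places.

Cells: a = 1017, b = 1389, c = 999, d = 2004.
Risk in exposed = 1017/2406 = 0.42269; risk in unexposed = 999/3003 = 0.33267.
RR = 0.42269/0.33267 = 1.27062
AR% = (RR − 1)/RR × 100 = (1.27062 − 1)/1.27062 × 100 = 21.2982%

21.30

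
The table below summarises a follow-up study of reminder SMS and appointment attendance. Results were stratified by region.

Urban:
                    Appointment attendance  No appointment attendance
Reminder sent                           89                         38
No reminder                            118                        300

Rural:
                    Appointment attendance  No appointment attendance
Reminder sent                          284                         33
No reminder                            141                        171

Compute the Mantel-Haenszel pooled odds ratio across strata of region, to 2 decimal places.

8.08

OR_MH = Σ(aᵢdᵢ/nᵢ) / Σ(bᵢcᵢ/nᵢ), where nᵢ is the stratum total.
Stratum 1 (Urban): n = 545; a·d/n = 89·300/545 = 48.9908; b·c/n = 38·118/545 = 8.2275
Stratum 2 (Rural): n = 629; a·d/n = 284·171/629 = 77.2083; b·c/n = 33·141/629 = 7.3975
OR_MH = (48.9908 + 77.2083) / (8.2275 + 7.3975) = 126.1991 / 15.6250 = 8.07675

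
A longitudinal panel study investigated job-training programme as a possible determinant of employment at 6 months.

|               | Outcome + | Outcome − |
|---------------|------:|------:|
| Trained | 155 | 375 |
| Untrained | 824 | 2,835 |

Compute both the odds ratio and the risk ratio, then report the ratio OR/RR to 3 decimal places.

Cells: a = 155, b = 375, c = 824, d = 2835.
OR = (155·2835)/(375·824) = 439425/309000 = 1.42209
Risk in exposed = 155/530 = 0.29245; risk in unexposed = 824/3659 = 0.22520; RR = 1.29865
OR/RR = 1.42209 / 1.29865 = 1.09505
The outcome is not rare, so the OR lies further from 1 than the RR.

1.095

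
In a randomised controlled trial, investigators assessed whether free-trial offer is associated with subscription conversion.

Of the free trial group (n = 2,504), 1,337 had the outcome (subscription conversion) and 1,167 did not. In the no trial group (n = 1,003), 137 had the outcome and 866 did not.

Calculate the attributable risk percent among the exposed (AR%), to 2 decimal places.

From the description: a = 1337, b = 1167, c = 137, d = 866.
Risk in exposed = 1337/2504 = 0.53395; risk in unexposed = 137/1003 = 0.13659.
RR = 0.53395/0.13659 = 3.90911
AR% = (RR − 1)/RR × 100 = (3.90911 − 1)/3.90911 × 100 = 74.4187%

74.42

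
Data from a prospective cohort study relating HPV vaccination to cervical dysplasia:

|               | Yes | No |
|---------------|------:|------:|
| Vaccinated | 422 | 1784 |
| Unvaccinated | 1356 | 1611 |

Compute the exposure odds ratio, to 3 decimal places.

Cells: a = 422, b = 1784, c = 1356, d = 1611.
OR = (a·d)/(b·c) = (422 × 1611) / (1784 × 1356) = 679842 / 2419104 = 0.28103
Exposure is associated with lower odds of cervical dysplasia (OR = 0.28 < 1).

0.281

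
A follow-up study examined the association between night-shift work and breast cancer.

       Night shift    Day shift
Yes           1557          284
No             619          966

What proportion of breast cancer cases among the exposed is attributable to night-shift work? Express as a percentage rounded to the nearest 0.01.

Reading the table with exposure as columns: a = 1557 (Night shift, case), b = 619 (Night shift, non-case), c = 284 (Day shift, case), d = 966.
Risk in exposed = 1557/2176 = 0.71553; risk in unexposed = 284/1250 = 0.22720.
RR = 0.71553/0.22720 = 3.14935
AR% = (RR − 1)/RR × 100 = (3.14935 − 1)/3.14935 × 100 = 68.2475%

68.25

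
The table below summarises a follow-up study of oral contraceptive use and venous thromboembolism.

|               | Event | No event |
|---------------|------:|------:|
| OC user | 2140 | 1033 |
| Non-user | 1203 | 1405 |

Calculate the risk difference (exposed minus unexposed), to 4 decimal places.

Cells: a = 2140, b = 1033, c = 1203, d = 1405.
Risk in exposed = 2140/3173 = 0.674441; risk in unexposed = 1203/2608 = 0.461273.
Risk difference = 0.674441 − 0.461273 = 0.213168

0.2132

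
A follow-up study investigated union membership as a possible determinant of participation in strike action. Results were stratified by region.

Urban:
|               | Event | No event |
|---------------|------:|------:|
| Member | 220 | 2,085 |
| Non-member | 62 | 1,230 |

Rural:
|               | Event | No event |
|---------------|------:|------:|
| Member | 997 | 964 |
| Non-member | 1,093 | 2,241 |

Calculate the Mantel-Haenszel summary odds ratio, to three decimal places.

OR_MH = Σ(aᵢdᵢ/nᵢ) / Σ(bᵢcᵢ/nᵢ), where nᵢ is the stratum total.
Stratum 1 (Urban): n = 3597; a·d/n = 220·1230/3597 = 75.2294; b·c/n = 2085·62/3597 = 35.9383
Stratum 2 (Rural): n = 5295; a·d/n = 997·2241/5295 = 421.9598; b·c/n = 964·1093/5295 = 198.9900
OR_MH = (75.2294 + 421.9598) / (35.9383 + 198.9900) = 497.1891 / 234.9283 = 2.11634

2.116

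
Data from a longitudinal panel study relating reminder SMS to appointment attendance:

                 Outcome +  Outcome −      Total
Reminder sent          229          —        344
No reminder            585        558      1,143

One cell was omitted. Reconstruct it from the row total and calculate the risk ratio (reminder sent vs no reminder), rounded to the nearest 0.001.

1.301

The missing cell is in the exposed row: 344 − 229 = 115.
So a = 229, b = 115, c = 585, d = 558.
RR = [a/(a+b)] / [c/(c+d)] = (229/344) / (585/1143) = 0.66570/0.51181 = 1.30067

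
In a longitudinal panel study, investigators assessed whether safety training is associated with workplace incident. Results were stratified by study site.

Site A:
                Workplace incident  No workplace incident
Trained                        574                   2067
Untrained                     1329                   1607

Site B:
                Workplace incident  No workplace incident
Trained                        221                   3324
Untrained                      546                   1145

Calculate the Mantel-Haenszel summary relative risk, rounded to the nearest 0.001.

0.374

RR_MH = Σ(aᵢ·n₀ᵢ/nᵢ) / Σ(cᵢ·n₁ᵢ/nᵢ), with n₁ᵢ = aᵢ+bᵢ (exposed), n₀ᵢ = cᵢ+dᵢ (unexposed), nᵢ = n₁ᵢ+n₀ᵢ.
Stratum 1 (Site A): n₁ = 2641, n₀ = 2936, n = 5577; a·n₀/n = 574·2936/5577 = 302.1811; c·n₁/n = 1329·2641/5577 = 629.3507
Stratum 2 (Site B): n₁ = 3545, n₀ = 1691, n = 5236; a·n₀/n = 221·1691/5236 = 71.3734; c·n₁/n = 546·3545/5236 = 369.6658
RR_MH = (302.1811 + 71.3734) / (629.3507 + 369.6658) = 373.5545 / 999.0165 = 0.37392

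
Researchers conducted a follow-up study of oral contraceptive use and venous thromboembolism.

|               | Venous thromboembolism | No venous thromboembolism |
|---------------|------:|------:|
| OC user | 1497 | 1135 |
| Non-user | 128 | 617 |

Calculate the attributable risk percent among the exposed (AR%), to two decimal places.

69.79

Cells: a = 1497, b = 1135, c = 128, d = 617.
Risk in exposed = 1497/2632 = 0.56877; risk in unexposed = 128/745 = 0.17181.
RR = 0.56877/0.17181 = 3.31041
AR% = (RR − 1)/RR × 100 = (3.31041 − 1)/3.31041 × 100 = 69.7923%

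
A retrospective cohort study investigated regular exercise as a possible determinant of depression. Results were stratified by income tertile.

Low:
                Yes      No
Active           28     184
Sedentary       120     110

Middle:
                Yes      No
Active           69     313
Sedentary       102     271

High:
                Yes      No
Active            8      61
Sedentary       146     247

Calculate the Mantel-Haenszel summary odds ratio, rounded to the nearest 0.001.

0.323

OR_MH = Σ(aᵢdᵢ/nᵢ) / Σ(bᵢcᵢ/nᵢ), where nᵢ is the stratum total.
Stratum 1 (Low): n = 442; a·d/n = 28·110/442 = 6.9683; b·c/n = 184·120/442 = 49.9548
Stratum 2 (Middle): n = 755; a·d/n = 69·271/755 = 24.7669; b·c/n = 313·102/755 = 42.2861
Stratum 3 (High): n = 462; a·d/n = 8·247/462 = 4.2771; b·c/n = 61·146/462 = 19.2771
OR_MH = (6.9683 + 24.7669 + 4.2771) / (49.9548 + 42.2861 + 19.2771) = 36.0123 / 111.5179 = 0.32293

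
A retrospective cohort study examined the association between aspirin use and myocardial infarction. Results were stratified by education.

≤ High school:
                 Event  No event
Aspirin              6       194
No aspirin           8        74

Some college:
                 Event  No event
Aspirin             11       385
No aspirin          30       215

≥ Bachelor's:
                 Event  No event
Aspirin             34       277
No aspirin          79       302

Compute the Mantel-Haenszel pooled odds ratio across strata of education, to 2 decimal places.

0.36

OR_MH = Σ(aᵢdᵢ/nᵢ) / Σ(bᵢcᵢ/nᵢ), where nᵢ is the stratum total.
Stratum 1 (≤ High school): n = 282; a·d/n = 6·74/282 = 1.5745; b·c/n = 194·8/282 = 5.5035
Stratum 2 (Some college): n = 641; a·d/n = 11·215/641 = 3.6895; b·c/n = 385·30/641 = 18.0187
Stratum 3 (≥ Bachelor's): n = 692; a·d/n = 34·302/692 = 14.8382; b·c/n = 277·79/692 = 31.6228
OR_MH = (1.5745 + 3.6895 + 14.8382) / (5.5035 + 18.0187 + 31.6228) = 20.1022 / 55.1451 = 0.36453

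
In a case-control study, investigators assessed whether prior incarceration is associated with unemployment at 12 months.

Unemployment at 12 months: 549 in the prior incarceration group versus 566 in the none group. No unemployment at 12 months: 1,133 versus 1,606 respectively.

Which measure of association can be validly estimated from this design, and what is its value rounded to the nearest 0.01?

1.37

From the description: a = 549, b = 1133, c = 566, d = 1606.
This is a case-control study: participants were sampled on outcome status, so risks in the source population cannot be estimated directly — relative risk is not valid here. The odds ratio is the appropriate measure.
OR = (a·d)/(b·c) = (549 × 1606) / (1133 × 566) = 881694 / 641278 = 1.37490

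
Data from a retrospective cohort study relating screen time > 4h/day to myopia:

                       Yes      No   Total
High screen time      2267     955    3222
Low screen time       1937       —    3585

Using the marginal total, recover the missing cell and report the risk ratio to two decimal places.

The missing cell is in the unexposed row: 3585 − 1937 = 1648.
So a = 2267, b = 955, c = 1937, d = 1648.
RR = [a/(a+b)] / [c/(c+d)] = (2267/3222) / (1937/3585) = 0.70360/0.54031 = 1.30222

1.30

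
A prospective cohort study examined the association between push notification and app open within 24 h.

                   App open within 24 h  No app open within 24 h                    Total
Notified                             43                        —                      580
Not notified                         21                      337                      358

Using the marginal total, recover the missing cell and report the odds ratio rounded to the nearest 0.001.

1.285

The missing cell is in the exposed row: 580 − 43 = 537.
So a = 43, b = 537, c = 21, d = 337.
OR = (a·d)/(b·c) = (43 × 337) / (537 × 21) = 14491 / 11277 = 1.28500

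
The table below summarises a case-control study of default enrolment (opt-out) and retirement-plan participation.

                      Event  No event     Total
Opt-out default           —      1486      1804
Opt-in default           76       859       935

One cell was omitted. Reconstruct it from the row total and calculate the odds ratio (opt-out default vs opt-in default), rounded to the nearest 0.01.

The missing cell is in the exposed row: 1804 − 1486 = 318.
So a = 318, b = 1486, c = 76, d = 859.
OR = (a·d)/(b·c) = (318 × 859) / (1486 × 76) = 273162 / 112936 = 2.41873

2.42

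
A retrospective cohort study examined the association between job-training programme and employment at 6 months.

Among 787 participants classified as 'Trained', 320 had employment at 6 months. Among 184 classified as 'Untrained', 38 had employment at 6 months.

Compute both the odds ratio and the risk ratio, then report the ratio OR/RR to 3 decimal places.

1.337

From the description: a = 320, b = 467, c = 38, d = 146.
OR = (320·146)/(467·38) = 46720/17746 = 2.63271
Risk in exposed = 320/787 = 0.40661; risk in unexposed = 38/184 = 0.20652; RR = 1.96884
OR/RR = 2.63271 / 1.96884 = 1.33719
The outcome is not rare, so the OR lies further from 1 than the RR.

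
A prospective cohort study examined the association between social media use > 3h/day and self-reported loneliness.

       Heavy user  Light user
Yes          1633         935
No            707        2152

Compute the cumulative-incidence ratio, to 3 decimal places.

Reading the table with exposure as columns: a = 1633 (Heavy user, case), b = 707 (Heavy user, non-case), c = 935 (Light user, case), d = 2152.
Risk in exposed = 1633/2340 = 0.69786; risk in unexposed = 935/3087 = 0.30288.
RR = 0.69786 / 0.30288 = 2.30407
The risk among the exposed is 2.30 times that among the unexposed.

2.304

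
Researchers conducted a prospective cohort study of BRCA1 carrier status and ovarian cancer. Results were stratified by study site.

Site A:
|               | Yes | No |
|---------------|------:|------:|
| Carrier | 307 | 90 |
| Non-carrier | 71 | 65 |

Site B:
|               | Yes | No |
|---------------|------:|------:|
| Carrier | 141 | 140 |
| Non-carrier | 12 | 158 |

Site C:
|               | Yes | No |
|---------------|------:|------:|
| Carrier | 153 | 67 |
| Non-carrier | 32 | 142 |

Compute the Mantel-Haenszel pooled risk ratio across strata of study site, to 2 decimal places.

RR_MH = Σ(aᵢ·n₀ᵢ/nᵢ) / Σ(cᵢ·n₁ᵢ/nᵢ), with n₁ᵢ = aᵢ+bᵢ (exposed), n₀ᵢ = cᵢ+dᵢ (unexposed), nᵢ = n₁ᵢ+n₀ᵢ.
Stratum 1 (Site A): n₁ = 397, n₀ = 136, n = 533; a·n₀/n = 307·136/533 = 78.3340; c·n₁/n = 71·397/533 = 52.8837
Stratum 2 (Site B): n₁ = 281, n₀ = 170, n = 451; a·n₀/n = 141·170/451 = 53.1486; c·n₁/n = 12·281/451 = 7.4767
Stratum 3 (Site C): n₁ = 220, n₀ = 174, n = 394; a·n₀/n = 153·174/394 = 67.5685; c·n₁/n = 32·220/394 = 17.8680
RR_MH = (78.3340 + 53.1486 + 67.5685) / (52.8837 + 7.4767 + 17.8680) = 199.0510 / 78.2284 = 2.54449

2.54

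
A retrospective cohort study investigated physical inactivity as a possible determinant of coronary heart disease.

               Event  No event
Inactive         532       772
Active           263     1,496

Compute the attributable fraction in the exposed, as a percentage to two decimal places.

Cells: a = 532, b = 772, c = 263, d = 1496.
Risk in exposed = 532/1304 = 0.40798; risk in unexposed = 263/1759 = 0.14952.
RR = 0.40798/0.14952 = 2.72863
AR% = (RR − 1)/RR × 100 = (2.72863 − 1)/2.72863 × 100 = 63.3515%

63.35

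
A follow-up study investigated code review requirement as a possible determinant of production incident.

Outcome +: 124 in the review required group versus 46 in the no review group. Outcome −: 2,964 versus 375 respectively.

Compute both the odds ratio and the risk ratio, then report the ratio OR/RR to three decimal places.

From the description: a = 124, b = 2964, c = 46, d = 375.
OR = (124·375)/(2964·46) = 46500/136344 = 0.34105
Risk in exposed = 124/3088 = 0.04016; risk in unexposed = 46/421 = 0.10926; RR = 0.36751
OR/RR = 0.34105 / 0.36751 = 0.92800
The outcome is not rare, so the OR lies further from 1 than the RR.

0.928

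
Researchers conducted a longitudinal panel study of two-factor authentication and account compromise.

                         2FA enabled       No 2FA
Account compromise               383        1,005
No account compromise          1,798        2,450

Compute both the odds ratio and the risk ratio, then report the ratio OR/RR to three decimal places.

0.860

Reading the table with exposure as columns: a = 383 (2FA enabled, case), b = 1798 (2FA enabled, non-case), c = 1005 (No 2FA, case), d = 2450.
OR = (383·2450)/(1798·1005) = 938350/1806990 = 0.51929
Risk in exposed = 383/2181 = 0.17561; risk in unexposed = 1005/3455 = 0.29088; RR = 0.60371
OR/RR = 0.51929 / 0.60371 = 0.86017
The outcome is not rare, so the OR lies further from 1 than the RR.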